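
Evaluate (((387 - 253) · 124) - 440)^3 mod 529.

387 - 253 = 134
134 · 124 = 16616 ≡ 217 (mod 529)
217 - 440 = -223 ≡ 306 (mod 529)
(306)^3 ≡ 389 (mod 529)

389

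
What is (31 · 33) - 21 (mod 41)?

31 · 33 = 1023 ≡ 39 (mod 41)
39 - 21 = 18

18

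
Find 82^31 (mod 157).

31 in binary is 11111, i.e. 31 = 16 + 8 + 4 + 2 + 1.
82^1 ≡ 82 (mod 157)
82^2 ≡ 82^2 = 6724 ≡ 130 (mod 157)
82^4 ≡ 130^2 = 16900 ≡ 101 (mod 157)
82^8 ≡ 101^2 = 10201 ≡ 153 (mod 157)
82^16 ≡ 153^2 = 23409 ≡ 16 (mod 157)
82^31 = 82^16 * 82^8 * 82^4 * 82^2 * 82^1 ≡ 16 * 153 * 101 * 130 * 82 (mod 157).
Accumulate the product:
16 * 153 = 2448 ≡ 93
93 * 101 = 9393 ≡ 130
130 * 130 = 16900 ≡ 101
101 * 82 = 8282 ≡ 118

118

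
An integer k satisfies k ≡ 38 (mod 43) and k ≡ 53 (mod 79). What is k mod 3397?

3134

43⁻¹ mod 79: 43·68 ≡ 1 (mod 79), so 43⁻¹ ≡ 68.
k = 38 + 43·((53 − 38)·68 mod 79) = 38 + 43·72 = 3134.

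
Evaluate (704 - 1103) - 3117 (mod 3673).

157

704 - 1103 = -399 ≡ 3274 (mod 3673)
3274 - 3117 = 157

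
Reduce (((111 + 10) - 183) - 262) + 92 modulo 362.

111 + 10 = 121
121 - 183 = -62 ≡ 300 (mod 362)
300 - 262 = 38
38 + 92 = 130

130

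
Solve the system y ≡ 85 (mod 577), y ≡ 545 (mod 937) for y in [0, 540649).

149528

577⁻¹ mod 937: 577*190 ≡ 1 (mod 937), so 577⁻¹ ≡ 190.
y = 85 + 577*((545 − 85)*190 mod 937) = 85 + 577*259 = 149528.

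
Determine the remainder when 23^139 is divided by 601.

Compute successive squares:
139 in binary is 10001011, i.e. 139 = 128 + 8 + 2 + 1.
23^1 ≡ 23 (mod 601)
23^2 ≡ 23^2 = 529 (mod 601)
23^4 ≡ 529^2 = 279841 ≡ 376 (mod 601)
23^8 ≡ 376^2 = 141376 ≡ 141 (mod 601)
23^16 ≡ 141^2 = 19881 ≡ 48 (mod 601)
23^32 ≡ 48^2 = 2304 ≡ 501 (mod 601)
23^64 ≡ 501^2 = 251001 ≡ 384 (mod 601)
23^128 ≡ 384^2 = 147456 ≡ 211 (mod 601)
23^139 = 23^128 · 23^8 · 23^2 · 23^1 ≡ 211 · 141 · 529 · 23 (mod 601).
Accumulate the product:
211 · 141 = 29751 ≡ 302
302 · 529 = 159758 ≡ 493
493 · 23 = 11339 ≡ 521

521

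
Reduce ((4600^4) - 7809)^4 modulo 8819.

(4600)^4 ≡ 8455 (mod 8819)
8455 - 7809 = 646
(646)^4 ≡ 5772 (mod 8819)

5772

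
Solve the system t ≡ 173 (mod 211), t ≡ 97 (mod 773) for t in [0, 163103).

211⁻¹ mod 773: 211·392 ≡ 1 (mod 773), so 211⁻¹ ≡ 392.
t = 173 + 211·((97 − 173)·392 mod 773) = 173 + 211·355 = 75078.
Check: 75078 mod 211 = 173, 75078 mod 773 = 97. ✓

75078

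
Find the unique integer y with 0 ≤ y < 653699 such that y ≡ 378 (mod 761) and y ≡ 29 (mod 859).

303256

761⁻¹ mod 859: 761×149 ≡ 1 (mod 859), so 761⁻¹ ≡ 149.
y = 378 + 761×((29 − 378)×149 mod 859) = 378 + 761×398 = 303256.
Check: 303256 mod 761 = 378, 303256 mod 859 = 29. ✓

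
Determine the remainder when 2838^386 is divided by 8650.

1284

Using repeated squaring:
386 in binary is 110000010, i.e. 386 = 256 + 128 + 2.
2838^1 ≡ 2838 (mod 8650)
2838^2 ≡ 2838^2 = 8054244 ≡ 1094 (mod 8650)
2838^4 ≡ 1094^2 = 1196836 ≡ 3136 (mod 8650)
2838^8 ≡ 3136^2 = 9834496 ≡ 8096 (mod 8650)
2838^16 ≡ 8096^2 = 65545216 ≡ 4166 (mod 8650)
2838^32 ≡ 4166^2 = 17355556 ≡ 3656 (mod 8650)
2838^64 ≡ 3656^2 = 13366336 ≡ 2086 (mod 8650)
2838^128 ≡ 2086^2 = 4351396 ≡ 446 (mod 8650)
2838^256 ≡ 446^2 = 198916 ≡ 8616 (mod 8650)
2838^386 = 2838^256 × 2838^128 × 2838^2 ≡ 8616 × 446 × 1094 (mod 8650).
Accumulate the product:
8616 × 446 = 3842736 ≡ 2136
2136 × 1094 = 2336784 ≡ 1284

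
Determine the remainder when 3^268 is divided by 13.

3^1 ≡ 3 (mod 13)
3^2 ≡ 3^2 = 9 (mod 13)
3^4 ≡ 9^2 = 81 ≡ 3 (mod 13)
3^8 ≡ 3^2 = 9 (mod 13)
3^16 ≡ 9^2 = 81 ≡ 3 (mod 13)
3^32 ≡ 3^2 = 9 (mod 13)
3^64 ≡ 9^2 = 81 ≡ 3 (mod 13)
3^128 ≡ 3^2 = 9 (mod 13)
3^256 ≡ 9^2 = 81 ≡ 3 (mod 13)
3^268 = 3^256 · 3^8 · 3^4 ≡ 3 · 9 · 3 (mod 13).
Accumulate the product:
3 · 9 = 27 ≡ 1
1 · 3 = 3

3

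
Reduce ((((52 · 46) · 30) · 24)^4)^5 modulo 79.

52 · 46 = 2392 ≡ 22 (mod 79)
22 · 30 = 660 ≡ 28 (mod 79)
28 · 24 = 672 ≡ 40 (mod 79)
(40)^4 ≡ 5 (mod 79)
(5)^5 ≡ 44 (mod 79)

44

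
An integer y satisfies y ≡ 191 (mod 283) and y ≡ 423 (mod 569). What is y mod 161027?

283⁻¹ mod 569: 283*189 ≡ 1 (mod 569), so 283⁻¹ ≡ 189.
y = 191 + 283*((423 − 191)*189 mod 569) = 191 + 283*35 = 10096.

10096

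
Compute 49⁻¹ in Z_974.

815

By the extended Euclidean algorithm:
974 = 19*49 + 43
49 = 1*43 + 6
43 = 7*6 + 1
6 = 6*1 + 0
gcd(49, 974) = 1, so the inverse exists.
Back-substitute for 1:
1 = 1*43 − 7*6
  = −7*49 + 8*43
  = 8*974 − 159*49
So 49⁻¹ ≡ −159 ≡ 815 (mod 974).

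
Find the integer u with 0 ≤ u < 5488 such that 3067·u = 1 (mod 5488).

4579

Apply the Euclidean algorithm and back-substitute:
5488 = 1*3067 + 2421
3067 = 1*2421 + 646
2421 = 3*646 + 483
646 = 1*483 + 163
483 = 2*163 + 157
163 = 1*157 + 6
157 = 26*6 + 1
6 = 6*1 + 0
gcd(3067, 5488) = 1, so the inverse exists.
Back-substitute for 1:
1 = 1*157 − 26*6
  = −26*163 + 27*157
  = 27*483 − 80*163
  = −80*646 + 107*483
  = 107*2421 − 401*646
  = −401*3067 + 508*2421
  = 508*5488 − 909*3067
So 3067⁻¹ ≡ −909 ≡ 4579 (mod 5488).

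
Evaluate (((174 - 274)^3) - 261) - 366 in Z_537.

174 - 274 = -100 ≡ 437 (mod 537)
(437)^3 ≡ 431 (mod 537)
431 - 261 = 170
170 - 366 = -196 ≡ 341 (mod 537)

341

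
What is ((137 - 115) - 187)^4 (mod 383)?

137 - 115 = 22
22 - 187 = -165 ≡ 218 (mod 383)
(218)^4 ≡ 258 (mod 383)

258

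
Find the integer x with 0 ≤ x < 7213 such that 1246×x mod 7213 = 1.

1673

Apply the Euclidean algorithm and back-substitute:
7213 = 5*1246 + 983
1246 = 1*983 + 263
983 = 3*263 + 194
263 = 1*194 + 69
194 = 2*69 + 56
69 = 1*56 + 13
56 = 4*13 + 4
13 = 3*4 + 1
4 = 4*1 + 0
gcd(1246, 7213) = 1, so the inverse exists.
Bézout: 1 = −289*7213 + 1673*1246.
So 1246⁻¹ ≡ 1673 (mod 7213).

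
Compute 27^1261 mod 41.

By square-and-multiply:
1261 in binary is 10011101101, i.e. 1261 = 1024 + 128 + 64 + 32 + 8 + 4 + 1.
27^1 ≡ 27 (mod 41)
27^2 ≡ 27^2 = 729 ≡ 32 (mod 41)
27^4 ≡ 32^2 = 1024 ≡ 40 (mod 41)
27^8 ≡ 40^2 = 1600 ≡ 1 (mod 41)
27^16 ≡ 1^2 = 1 (mod 41)
27^32 ≡ 1^2 = 1 (mod 41)
27^64 ≡ 1^2 = 1 (mod 41)
27^128 ≡ 1^2 = 1 (mod 41)
27^256 ≡ 1^2 = 1 (mod 41)
27^512 ≡ 1^2 = 1 (mod 41)
27^1024 ≡ 1^2 = 1 (mod 41)
27^1261 = 27^1024 · 27^128 · 27^64 · 27^32 · 27^8 · 27^4 · 27^1 ≡ 1 · 1 · 1 · 1 · 1 · 40 · 27 (mod 41).
Accumulate the product:
1 · 1 = 1
1 · 1 = 1
1 · 1 = 1
1 · 1 = 1
1 · 40 = 40
40 · 27 = 1080 ≡ 14

14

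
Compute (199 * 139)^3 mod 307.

199 * 139 = 27661 ≡ 31 (mod 307)
(31)^3 ≡ 12 (mod 307)

12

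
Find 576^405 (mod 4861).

4542

By square-and-multiply:
405 in binary is 110010101, i.e. 405 = 256 + 128 + 16 + 4 + 1.
576^1 ≡ 576 (mod 4861)
576^2 ≡ 576^2 = 331776 ≡ 1228 (mod 4861)
576^4 ≡ 1228^2 = 1507984 ≡ 1074 (mod 4861)
576^8 ≡ 1074^2 = 1153476 ≡ 1419 (mod 4861)
576^16 ≡ 1419^2 = 2013561 ≡ 1107 (mod 4861)
576^32 ≡ 1107^2 = 1225449 ≡ 477 (mod 4861)
576^64 ≡ 477^2 = 227529 ≡ 3923 (mod 4861)
576^128 ≡ 3923^2 = 15389929 ≡ 3 (mod 4861)
576^256 ≡ 3^2 = 9 (mod 4861)
576^405 = 576^256 * 576^128 * 576^16 * 576^4 * 576^1 ≡ 9 * 3 * 1107 * 1074 * 576 (mod 4861).
Accumulate the product:
9 * 3 = 27
27 * 1107 = 29889 ≡ 723
723 * 1074 = 776502 ≡ 3603
3603 * 576 = 2075328 ≡ 4542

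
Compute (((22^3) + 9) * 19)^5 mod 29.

22

(22)^3 ≡ 5 (mod 29)
5 + 9 = 14
14 * 19 = 266 ≡ 5 (mod 29)
(5)^5 ≡ 22 (mod 29)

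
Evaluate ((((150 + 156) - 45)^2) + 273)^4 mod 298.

150 + 156 = 306 ≡ 8 (mod 298)
8 - 45 = -37 ≡ 261 (mod 298)
(261)^2 ≡ 177 (mod 298)
177 + 273 = 450 ≡ 152 (mod 298)
(152)^4 ≡ 230 (mod 298)

230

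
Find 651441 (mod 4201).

651441 = 155*4201 + 286, so 651441 ≡ 286 (mod 4201).

286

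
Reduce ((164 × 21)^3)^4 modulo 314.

164 × 21 = 3444 ≡ 304 (mod 314)
(304)^3 ≡ 256 (mod 314)
(256)^4 ≡ 250 (mod 314)

250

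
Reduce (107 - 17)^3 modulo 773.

107 - 17 = 90
(90)^3 ≡ 61 (mod 773)

61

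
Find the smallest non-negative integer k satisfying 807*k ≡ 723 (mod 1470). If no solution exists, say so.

449

gcd(807, 1470) = 3, and 3 | 723, so solutions exist.
Divide through by 3: 269*k mod 490 = 241.
269⁻¹ ≡ 439 (mod 490).
k ≡ 439*241 ≡ 449 (mod 490).
The smallest non-negative solution is k = 449.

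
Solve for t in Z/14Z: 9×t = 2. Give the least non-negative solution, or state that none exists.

gcd(9, 14) = 1, so a unique solution mod 14 exists.
9⁻¹ ≡ 11 (mod 14).
t ≡ 11×2 ≡ 8 (mod 14).

8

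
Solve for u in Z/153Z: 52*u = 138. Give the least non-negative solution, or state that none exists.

138

gcd(52, 153) = 1, so a unique solution mod 153 exists.
52⁻¹ ≡ 103 (mod 153).
u ≡ 103*138 ≡ 138 (mod 153).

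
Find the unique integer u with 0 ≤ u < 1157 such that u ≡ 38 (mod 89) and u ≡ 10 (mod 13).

127

89⁻¹ mod 13: 89×6 ≡ 1 (mod 13), so 89⁻¹ ≡ 6.
u = 38 + 89×((10 − 38)×6 mod 13) = 38 + 89×1 = 127.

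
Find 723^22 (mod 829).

By square-and-multiply:
22 in binary is 10110, i.e. 22 = 16 + 4 + 2.
723^1 ≡ 723 (mod 829)
723^2 ≡ 723^2 = 522729 ≡ 459 (mod 829)
723^4 ≡ 459^2 = 210681 ≡ 115 (mod 829)
723^8 ≡ 115^2 = 13225 ≡ 790 (mod 829)
723^16 ≡ 790^2 = 624100 ≡ 692 (mod 829)
723^22 = 723^16 × 723^4 × 723^2 ≡ 692 × 115 × 459 (mod 829).
Accumulate the product:
692 × 115 = 79580 ≡ 825
825 × 459 = 378675 ≡ 651

651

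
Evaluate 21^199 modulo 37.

21^1 ≡ 21 (mod 37)
21^2 ≡ 21^2 = 441 ≡ 34 (mod 37)
21^4 ≡ 34^2 = 1156 ≡ 9 (mod 37)
21^8 ≡ 9^2 = 81 ≡ 7 (mod 37)
21^16 ≡ 7^2 = 49 ≡ 12 (mod 37)
21^32 ≡ 12^2 = 144 ≡ 33 (mod 37)
21^64 ≡ 33^2 = 1089 ≡ 16 (mod 37)
21^128 ≡ 16^2 = 256 ≡ 34 (mod 37)
21^199 = 21^128 * 21^64 * 21^4 * 21^2 * 21^1 ≡ 34 * 16 * 9 * 34 * 21 (mod 37).
Accumulate the product:
34 * 16 = 544 ≡ 26
26 * 9 = 234 ≡ 12
12 * 34 = 408 ≡ 1
1 * 21 = 21

21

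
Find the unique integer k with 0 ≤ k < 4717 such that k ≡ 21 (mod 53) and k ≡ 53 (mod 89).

53⁻¹ mod 89: 53×42 ≡ 1 (mod 89), so 53⁻¹ ≡ 42.
k = 21 + 53×((53 − 21)×42 mod 89) = 21 + 53×9 = 498.

498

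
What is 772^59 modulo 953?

772^1 ≡ 772 (mod 953)
772^2 ≡ 772^2 = 595984 ≡ 359 (mod 953)
772^4 ≡ 359^2 = 128881 ≡ 226 (mod 953)
772^8 ≡ 226^2 = 51076 ≡ 567 (mod 953)
772^16 ≡ 567^2 = 321489 ≡ 328 (mod 953)
772^32 ≡ 328^2 = 107584 ≡ 848 (mod 953)
772^59 = 772^32 × 772^16 × 772^8 × 772^2 × 772^1 ≡ 848 × 328 × 567 × 359 × 772 (mod 953).
Accumulate the product:
848 × 328 = 278144 ≡ 821
821 × 567 = 465507 ≡ 443
443 × 359 = 159037 ≡ 839
839 × 772 = 647708 ≡ 621

621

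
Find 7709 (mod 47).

7709 = 164*47 + 1, so 7709 ≡ 1 (mod 47).

1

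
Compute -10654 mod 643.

-10654 = -17×643 + 277, so -10654 ≡ 277 (mod 643).

277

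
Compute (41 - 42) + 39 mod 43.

38

41 - 42 = -1 ≡ 42 (mod 43)
42 + 39 = 81 ≡ 38 (mod 43)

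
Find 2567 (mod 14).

2567 = 183*14 + 5, so 2567 ≡ 5 (mod 14).

5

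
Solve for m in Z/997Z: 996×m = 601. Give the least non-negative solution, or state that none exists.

396

gcd(996, 997) = 1, so a unique solution mod 997 exists.
996⁻¹ ≡ 996 (mod 997).
m ≡ 996×601 ≡ 396 (mod 997).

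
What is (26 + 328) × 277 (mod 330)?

48

26 + 328 = 354 ≡ 24 (mod 330)
24 × 277 = 6648 ≡ 48 (mod 330)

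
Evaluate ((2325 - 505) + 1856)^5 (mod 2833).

124

2325 - 505 = 1820
1820 + 1856 = 3676 ≡ 843 (mod 2833)
(843)^5 ≡ 124 (mod 2833)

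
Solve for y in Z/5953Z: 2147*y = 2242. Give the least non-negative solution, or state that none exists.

gcd(2147, 5953) = 1, so a unique solution mod 5953 exists.
2147⁻¹ ≡ 61 (mod 5953).
y ≡ 61*2242 ≡ 5796 (mod 5953).

5796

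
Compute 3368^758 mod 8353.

Using repeated squaring:
758 in binary is 1011110110, i.e. 758 = 512 + 128 + 64 + 32 + 16 + 4 + 2.
3368^1 ≡ 3368 (mod 8353)
3368^2 ≡ 3368^2 = 11343424 ≡ 50 (mod 8353)
3368^4 ≡ 50^2 = 2500 (mod 8353)
3368^8 ≡ 2500^2 = 6250000 ≡ 1956 (mod 8353)
3368^16 ≡ 1956^2 = 3825936 ≡ 262 (mod 8353)
3368^32 ≡ 262^2 = 68644 ≡ 1820 (mod 8353)
3368^64 ≡ 1820^2 = 3312400 ≡ 4612 (mod 8353)
3368^128 ≡ 4612^2 = 21270544 ≡ 3806 (mod 8353)
3368^256 ≡ 3806^2 = 14485636 ≡ 1534 (mod 8353)
3368^512 ≡ 1534^2 = 2353156 ≡ 5963 (mod 8353)
3368^758 = 3368^512 × 3368^128 × 3368^64 × 3368^32 × 3368^16 × 3368^4 × 3368^2 ≡ 5963 × 3806 × 4612 × 1820 × 262 × 2500 × 50 (mod 8353).
Accumulate the product:
5963 × 3806 = 22695178 ≡ 77
77 × 4612 = 355124 ≡ 4298
4298 × 1820 = 7822360 ≡ 3952
3952 × 262 = 1035424 ≡ 8005
8005 × 2500 = 20012500 ≡ 7065
7065 × 50 = 353250 ≡ 2424

2424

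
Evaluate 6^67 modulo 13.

67 in binary is 1000011, i.e. 67 = 64 + 2 + 1.
6^1 ≡ 6 (mod 13)
6^2 ≡ 6^2 = 36 ≡ 10 (mod 13)
6^4 ≡ 10^2 = 100 ≡ 9 (mod 13)
6^8 ≡ 9^2 = 81 ≡ 3 (mod 13)
6^16 ≡ 3^2 = 9 (mod 13)
6^32 ≡ 9^2 = 81 ≡ 3 (mod 13)
6^64 ≡ 3^2 = 9 (mod 13)
6^67 = 6^64 * 6^2 * 6^1 ≡ 9 * 10 * 6 (mod 13).
Accumulate the product:
9 * 10 = 90 ≡ 12
12 * 6 = 72 ≡ 7

7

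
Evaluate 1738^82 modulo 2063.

1781

82 in binary is 1010010, i.e. 82 = 64 + 16 + 2.
1738^1 ≡ 1738 (mod 2063)
1738^2 ≡ 1738^2 = 3020644 ≡ 412 (mod 2063)
1738^4 ≡ 412^2 = 169744 ≡ 578 (mod 2063)
1738^8 ≡ 578^2 = 334084 ≡ 1941 (mod 2063)
1738^16 ≡ 1941^2 = 3767481 ≡ 443 (mod 2063)
1738^32 ≡ 443^2 = 196249 ≡ 264 (mod 2063)
1738^64 ≡ 264^2 = 69696 ≡ 1617 (mod 2063)
1738^82 = 1738^64 × 1738^16 × 1738^2 ≡ 1617 × 443 × 412 (mod 2063).
Accumulate the product:
1617 × 443 = 716331 ≡ 470
470 × 412 = 193640 ≡ 1781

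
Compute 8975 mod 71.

29

8975 = 126·71 + 29, so 8975 ≡ 29 (mod 71).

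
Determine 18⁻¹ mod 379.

379 = 21·18 + 1
18 = 18·1 + 0
gcd(18, 379) = 1, so the inverse exists.
Bézout: 1 = 1·379 − 21·18.
So 18⁻¹ ≡ −21 ≡ 358 (mod 379).

358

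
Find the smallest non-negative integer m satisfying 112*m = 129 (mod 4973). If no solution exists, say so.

gcd(112, 4973) = 1, so a unique solution mod 4973 exists.
112⁻¹ ≡ 4751 (mod 4973).
m ≡ 4751*129 ≡ 1200 (mod 4973).

1200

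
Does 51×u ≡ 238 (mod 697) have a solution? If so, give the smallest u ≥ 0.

32

gcd(51, 697) = 17, and 17 | 238, so solutions exist.
Divide through by 17: 3×u ≡ 14 (mod 41).
3⁻¹ ≡ 14 (mod 41).
u ≡ 14×14 ≡ 32 (mod 41).
The smallest non-negative solution is u = 32.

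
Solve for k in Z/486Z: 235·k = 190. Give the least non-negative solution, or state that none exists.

280

gcd(235, 486) = 1, so a unique solution mod 486 exists.
235⁻¹ ≡ 91 (mod 486).
k ≡ 91·190 ≡ 280 (mod 486).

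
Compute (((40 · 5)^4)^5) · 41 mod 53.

35

40 · 5 = 200 ≡ 41 (mod 53)
(41)^4 ≡ 13 (mod 53)
(13)^5 ≡ 28 (mod 53)
28 · 41 = 1148 ≡ 35 (mod 53)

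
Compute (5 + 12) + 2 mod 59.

19

5 + 12 = 17
17 + 2 = 19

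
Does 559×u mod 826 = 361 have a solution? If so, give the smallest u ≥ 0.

gcd(559, 826) = 1, so a unique solution mod 826 exists.
559⁻¹ ≡ 727 (mod 826).
u ≡ 727×361 ≡ 605 (mod 826).

605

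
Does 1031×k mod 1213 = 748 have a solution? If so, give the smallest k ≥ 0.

809

gcd(1031, 1213) = 1, so a unique solution mod 1213 exists.
1031⁻¹ ≡ 1193 (mod 1213).
k ≡ 1193×748 ≡ 809 (mod 1213).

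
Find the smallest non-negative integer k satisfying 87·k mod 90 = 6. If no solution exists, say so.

gcd(87, 90) = 3, and 3 | 6, so solutions exist.
Divide through by 3: 29·k ≡ 2 mod 30.
29⁻¹ ≡ 29 (mod 30).
k ≡ 29·2 ≡ 28 (mod 30).
The smallest non-negative solution is k = 28.

28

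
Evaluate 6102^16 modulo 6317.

1851

By square-and-multiply:
6102^1 ≡ 6102 (mod 6317)
6102^2 ≡ 6102^2 = 37234404 ≡ 2006 (mod 6317)
6102^4 ≡ 2006^2 = 4024036 ≡ 107 (mod 6317)
6102^8 ≡ 107^2 = 11449 ≡ 5132 (mod 6317)
6102^16 ≡ 5132^2 = 26337424 ≡ 1851 (mod 6317)
So 6102^16 ≡ 1851 (mod 6317).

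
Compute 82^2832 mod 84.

64

Compute successive squares:
2832 in binary is 101100010000, i.e. 2832 = 2048 + 512 + 256 + 16.
82^1 ≡ 82 (mod 84)
82^2 ≡ 82^2 = 6724 ≡ 4 (mod 84)
82^4 ≡ 4^2 = 16 (mod 84)
82^8 ≡ 16^2 = 256 ≡ 4 (mod 84)
82^16 ≡ 4^2 = 16 (mod 84)
82^32 ≡ 16^2 = 256 ≡ 4 (mod 84)
82^64 ≡ 4^2 = 16 (mod 84)
82^128 ≡ 16^2 = 256 ≡ 4 (mod 84)
82^256 ≡ 4^2 = 16 (mod 84)
82^512 ≡ 16^2 = 256 ≡ 4 (mod 84)
82^1024 ≡ 4^2 = 16 (mod 84)
82^2048 ≡ 16^2 = 256 ≡ 4 (mod 84)
82^2832 = 82^2048 * 82^512 * 82^256 * 82^16 ≡ 4 * 4 * 16 * 16 (mod 84).
Accumulate the product:
4 * 4 = 16
16 * 16 = 256 ≡ 4
4 * 16 = 64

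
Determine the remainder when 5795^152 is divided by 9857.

By square-and-multiply:
152 in binary is 10011000, i.e. 152 = 128 + 16 + 8.
5795^1 ≡ 5795 (mod 9857)
5795^2 ≡ 5795^2 = 33582025 ≡ 9083 (mod 9857)
5795^4 ≡ 9083^2 = 82500889 ≡ 7656 (mod 9857)
5795^8 ≡ 7656^2 = 58614336 ≡ 4614 (mod 9857)
5795^16 ≡ 4614^2 = 21288996 ≡ 7733 (mod 9857)
5795^32 ≡ 7733^2 = 59799289 ≡ 6727 (mod 9857)
5795^64 ≡ 6727^2 = 45252529 ≡ 8899 (mod 9857)
5795^128 ≡ 8899^2 = 79192201 ≡ 1063 (mod 9857)
5795^152 = 5795^128 × 5795^16 × 5795^8 ≡ 1063 × 7733 × 4614 (mod 9857).
Accumulate the product:
1063 × 7733 = 8220179 ≡ 9298
9298 × 4614 = 42900972 ≡ 3308

3308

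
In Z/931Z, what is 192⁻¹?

257

Run the extended Euclidean algorithm:
931 = 4×192 + 163
192 = 1×163 + 29
163 = 5×29 + 18
29 = 1×18 + 11
18 = 1×11 + 7
11 = 1×7 + 4
7 = 1×4 + 3
4 = 1×3 + 1
3 = 3×1 + 0
gcd(192, 931) = 1, so the inverse exists.
Bézout: 1 = −53×931 + 257×192.
So 192⁻¹ ≡ 257 (mod 931).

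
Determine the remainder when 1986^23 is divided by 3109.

2236

23 in binary is 10111, i.e. 23 = 16 + 4 + 2 + 1.
1986^1 ≡ 1986 (mod 3109)
1986^2 ≡ 1986^2 = 3944196 ≡ 1984 (mod 3109)
1986^4 ≡ 1984^2 = 3936256 ≡ 262 (mod 3109)
1986^8 ≡ 262^2 = 68644 ≡ 246 (mod 3109)
1986^16 ≡ 246^2 = 60516 ≡ 1445 (mod 3109)
1986^23 = 1986^16 * 1986^4 * 1986^2 * 1986^1 ≡ 1445 * 262 * 1984 * 1986 (mod 3109).
Accumulate the product:
1445 * 262 = 378590 ≡ 2401
2401 * 1984 = 4763584 ≡ 596
596 * 1986 = 1183656 ≡ 2236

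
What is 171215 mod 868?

219

171215 = 197·868 + 219, so 171215 ≡ 219 (mod 868).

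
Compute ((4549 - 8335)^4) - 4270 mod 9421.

2129

4549 - 8335 = -3786 ≡ 5635 (mod 9421)
(5635)^4 ≡ 6399 (mod 9421)
6399 - 4270 = 2129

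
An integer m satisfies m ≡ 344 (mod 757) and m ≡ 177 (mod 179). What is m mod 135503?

757⁻¹ mod 179: 757*131 ≡ 1 (mod 179), so 757⁻¹ ≡ 131.
m = 344 + 757*((177 − 344)*131 mod 179) = 344 + 757*140 = 106324.

106324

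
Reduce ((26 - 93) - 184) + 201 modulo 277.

227

26 - 93 = -67 ≡ 210 (mod 277)
210 - 184 = 26
26 + 201 = 227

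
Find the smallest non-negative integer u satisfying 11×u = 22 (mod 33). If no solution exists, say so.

gcd(11, 33) = 11, and 11 | 22, so solutions exist.
Divide through by 11: 1×u = 2 (mod 3).
1⁻¹ ≡ 1 (mod 3).
u ≡ 1×2 ≡ 2 (mod 3).
The smallest non-negative solution is u = 2.

2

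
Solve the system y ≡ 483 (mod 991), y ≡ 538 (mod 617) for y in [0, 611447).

991⁻¹ mod 617: 991×325 ≡ 1 (mod 617), so 991⁻¹ ≡ 325.
y = 483 + 991×((538 − 483)×325 mod 617) = 483 + 991×599 = 594092.
Check: 594092 mod 991 = 483, 594092 mod 617 = 538. ✓

594092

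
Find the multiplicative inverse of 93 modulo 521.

493

521 = 5×93 + 56
93 = 1×56 + 37
56 = 1×37 + 19
37 = 1×19 + 18
19 = 1×18 + 1
18 = 18×1 + 0
gcd(93, 521) = 1, so the inverse exists.
Bézout: 1 = 5×521 − 28×93.
So 93⁻¹ ≡ −28 ≡ 493 (mod 521).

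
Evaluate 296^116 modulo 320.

256

116 in binary is 1110100, i.e. 116 = 64 + 32 + 16 + 4.
296^1 ≡ 296 (mod 320)
296^2 ≡ 296^2 = 87616 ≡ 256 (mod 320)
296^4 ≡ 256^2 = 65536 ≡ 256 (mod 320)
296^8 ≡ 256^2 = 65536 ≡ 256 (mod 320)
296^16 ≡ 256^2 = 65536 ≡ 256 (mod 320)
296^32 ≡ 256^2 = 65536 ≡ 256 (mod 320)
296^64 ≡ 256^2 = 65536 ≡ 256 (mod 320)
296^116 = 296^64 × 296^32 × 296^16 × 296^4 ≡ 256 × 256 × 256 × 256 (mod 320).
Accumulate the product:
256 × 256 = 65536 ≡ 256
256 × 256 = 65536 ≡ 256
256 × 256 = 65536 ≡ 256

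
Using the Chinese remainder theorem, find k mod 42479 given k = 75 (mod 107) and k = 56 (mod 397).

107⁻¹ mod 397: 107·141 ≡ 1 (mod 397), so 107⁻¹ ≡ 141.
k = 75 + 107·((56 − 75)·141 mod 397) = 75 + 107·100 = 10775.

10775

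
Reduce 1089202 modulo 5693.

1089202 = 191×5693 + 1839, so 1089202 ≡ 1839 (mod 5693).

1839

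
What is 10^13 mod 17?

10^1 ≡ 10 (mod 17)
10^2 ≡ 10^2 = 100 ≡ 15 (mod 17)
10^4 ≡ 15^2 = 225 ≡ 4 (mod 17)
10^8 ≡ 4^2 = 16 (mod 17)
10^13 = 10^8 * 10^4 * 10^1 ≡ 16 * 4 * 10 (mod 17).
Accumulate the product:
16 * 4 = 64 ≡ 13
13 * 10 = 130 ≡ 11

11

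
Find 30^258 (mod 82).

62

Compute successive squares:
258 in binary is 100000010, i.e. 258 = 256 + 2.
30^1 ≡ 30 (mod 82)
30^2 ≡ 30^2 = 900 ≡ 80 (mod 82)
30^4 ≡ 80^2 = 6400 ≡ 4 (mod 82)
30^8 ≡ 4^2 = 16 (mod 82)
30^16 ≡ 16^2 = 256 ≡ 10 (mod 82)
30^32 ≡ 10^2 = 100 ≡ 18 (mod 82)
30^64 ≡ 18^2 = 324 ≡ 78 (mod 82)
30^128 ≡ 78^2 = 6084 ≡ 16 (mod 82)
30^256 ≡ 16^2 = 256 ≡ 10 (mod 82)
30^258 = 30^256 * 30^2 ≡ 10 * 80 (mod 82).
10 * 80 = 800 ≡ 62 (mod 82).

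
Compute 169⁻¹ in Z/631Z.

Run the extended Euclidean algorithm:
631 = 3*169 + 124
169 = 1*124 + 45
124 = 2*45 + 34
45 = 1*34 + 11
34 = 3*11 + 1
11 = 11*1 + 0
gcd(169, 631) = 1, so the inverse exists.
Back-substitute for 1:
1 = 1*34 − 3*11
  = −3*45 + 4*34
  = 4*124 − 11*45
  = −11*169 + 15*124
  = 15*631 − 56*169
So 169⁻¹ ≡ −56 ≡ 575 (mod 631).

575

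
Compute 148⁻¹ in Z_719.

685

Run the extended Euclidean algorithm:
719 = 4×148 + 127
148 = 1×127 + 21
127 = 6×21 + 1
21 = 21×1 + 0
gcd(148, 719) = 1, so the inverse exists.
Back-substitute for 1:
1 = 1×127 − 6×21
  = −6×148 + 7×127
  = 7×719 − 34×148
So 148⁻¹ ≡ −34 ≡ 685 (mod 719).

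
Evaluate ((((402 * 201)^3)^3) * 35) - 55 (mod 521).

402 * 201 = 80802 ≡ 47 (mod 521)
(47)^3 ≡ 144 (mod 521)
(144)^3 ≡ 133 (mod 521)
133 * 35 = 4655 ≡ 487 (mod 521)
487 - 55 = 432

432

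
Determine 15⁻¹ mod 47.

By the extended Euclidean algorithm:
47 = 3*15 + 2
15 = 7*2 + 1
2 = 2*1 + 0
gcd(15, 47) = 1, so the inverse exists.
Bézout: 1 = −7*47 + 22*15.
So 15⁻¹ ≡ 22 (mod 47).

22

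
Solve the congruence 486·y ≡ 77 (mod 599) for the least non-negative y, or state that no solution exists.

gcd(486, 599) = 1, so a unique solution mod 599 exists.
486⁻¹ ≡ 53 (mod 599).
y ≡ 53·77 ≡ 487 (mod 599).

487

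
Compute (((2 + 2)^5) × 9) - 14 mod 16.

2

2 + 2 = 4
(4)^5 ≡ 0 (mod 16)
0 × 9 = 0
0 - 14 = -14 ≡ 2 (mod 16)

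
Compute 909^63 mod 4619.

909^1 ≡ 909 (mod 4619)
909^2 ≡ 909^2 = 826281 ≡ 4099 (mod 4619)
909^4 ≡ 4099^2 = 16801801 ≡ 2498 (mod 4619)
909^8 ≡ 2498^2 = 6240004 ≡ 4354 (mod 4619)
909^16 ≡ 4354^2 = 18957316 ≡ 940 (mod 4619)
909^32 ≡ 940^2 = 883600 ≡ 1371 (mod 4619)
909^63 = 909^32 * 909^16 * 909^8 * 909^4 * 909^2 * 909^1 ≡ 1371 * 940 * 4354 * 2498 * 4099 * 909 (mod 4619).
Accumulate the product:
1371 * 940 = 1288740 ≡ 39
39 * 4354 = 169806 ≡ 3522
3522 * 2498 = 8797956 ≡ 3380
3380 * 4099 = 13854620 ≡ 2239
2239 * 909 = 2035251 ≡ 2891

2891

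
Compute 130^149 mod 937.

201

Using repeated squaring:
149 in binary is 10010101, i.e. 149 = 128 + 16 + 4 + 1.
130^1 ≡ 130 (mod 937)
130^2 ≡ 130^2 = 16900 ≡ 34 (mod 937)
130^4 ≡ 34^2 = 1156 ≡ 219 (mod 937)
130^8 ≡ 219^2 = 47961 ≡ 174 (mod 937)
130^16 ≡ 174^2 = 30276 ≡ 292 (mod 937)
130^32 ≡ 292^2 = 85264 ≡ 934 (mod 937)
130^64 ≡ 934^2 = 872356 ≡ 9 (mod 937)
130^128 ≡ 9^2 = 81 (mod 937)
130^149 = 130^128 × 130^16 × 130^4 × 130^1 ≡ 81 × 292 × 219 × 130 (mod 937).
Accumulate the product:
81 × 292 = 23652 ≡ 227
227 × 219 = 49713 ≡ 52
52 × 130 = 6760 ≡ 201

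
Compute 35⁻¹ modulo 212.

103

Run the extended Euclidean algorithm:
212 = 6·35 + 2
35 = 17·2 + 1
2 = 2·1 + 0
gcd(35, 212) = 1, so the inverse exists.
Back-substitute for 1:
1 = 1·35 − 17·2
  = −17·212 + 103·35
So 35⁻¹ ≡ 103 (mod 212).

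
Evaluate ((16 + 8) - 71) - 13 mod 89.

16 + 8 = 24
24 - 71 = -47 ≡ 42 (mod 89)
42 - 13 = 29

29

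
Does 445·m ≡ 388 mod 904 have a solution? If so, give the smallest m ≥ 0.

332

gcd(445, 904) = 1, so a unique solution mod 904 exists.
445⁻¹ ≡ 581 (mod 904).
m ≡ 581·388 ≡ 332 (mod 904).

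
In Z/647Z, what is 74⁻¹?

647 = 8·74 + 55
74 = 1·55 + 19
55 = 2·19 + 17
19 = 1·17 + 2
17 = 8·2 + 1
2 = 2·1 + 0
gcd(74, 647) = 1, so the inverse exists.
Back-substitute for 1:
1 = 1·17 − 8·2
  = −8·19 + 9·17
  = 9·55 − 26·19
  = −26·74 + 35·55
  = 35·647 − 306·74
So 74⁻¹ ≡ −306 ≡ 341 (mod 647).

341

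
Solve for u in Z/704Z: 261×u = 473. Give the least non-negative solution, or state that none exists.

517

gcd(261, 704) = 1, so a unique solution mod 704 exists.
261⁻¹ ≡ 205 (mod 704).
u ≡ 205×473 ≡ 517 (mod 704).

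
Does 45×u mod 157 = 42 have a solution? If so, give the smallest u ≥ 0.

gcd(45, 157) = 1, so a unique solution mod 157 exists.
45⁻¹ ≡ 7 (mod 157).
u ≡ 7×42 ≡ 137 (mod 157).

137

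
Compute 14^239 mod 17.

11

By square-and-multiply:
239 in binary is 11101111, i.e. 239 = 128 + 64 + 32 + 8 + 4 + 2 + 1.
14^1 ≡ 14 (mod 17)
14^2 ≡ 14^2 = 196 ≡ 9 (mod 17)
14^4 ≡ 9^2 = 81 ≡ 13 (mod 17)
14^8 ≡ 13^2 = 169 ≡ 16 (mod 17)
14^16 ≡ 16^2 = 256 ≡ 1 (mod 17)
14^32 ≡ 1^2 = 1 (mod 17)
14^64 ≡ 1^2 = 1 (mod 17)
14^128 ≡ 1^2 = 1 (mod 17)
14^239 = 14^128 * 14^64 * 14^32 * 14^8 * 14^4 * 14^2 * 14^1 ≡ 1 * 1 * 1 * 16 * 13 * 9 * 14 (mod 17).
Accumulate the product:
1 * 1 = 1
1 * 1 = 1
1 * 16 = 16
16 * 13 = 208 ≡ 4
4 * 9 = 36 ≡ 2
2 * 14 = 28 ≡ 11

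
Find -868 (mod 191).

-868 = -5·191 + 87, so -868 ≡ 87 (mod 191).

87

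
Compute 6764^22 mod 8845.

By square-and-multiply:
22 in binary is 10110, i.e. 22 = 16 + 4 + 2.
6764^1 ≡ 6764 (mod 8845)
6764^2 ≡ 6764^2 = 45751696 ≡ 5356 (mod 8845)
6764^4 ≡ 5356^2 = 28686736 ≡ 2401 (mod 8845)
6764^8 ≡ 2401^2 = 5764801 ≡ 6706 (mod 8845)
6764^16 ≡ 6706^2 = 44970436 ≡ 2456 (mod 8845)
6764^22 = 6764^16 * 6764^4 * 6764^2 ≡ 2456 * 2401 * 5356 (mod 8845).
Accumulate the product:
2456 * 2401 = 5896856 ≡ 6086
6086 * 5356 = 32596616 ≡ 2791

2791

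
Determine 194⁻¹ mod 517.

8

517 = 2·194 + 129
194 = 1·129 + 65
129 = 1·65 + 64
65 = 1·64 + 1
64 = 64·1 + 0
gcd(194, 517) = 1, so the inverse exists.
Bézout: 1 = −3·517 + 8·194.
So 194⁻¹ ≡ 8 (mod 517).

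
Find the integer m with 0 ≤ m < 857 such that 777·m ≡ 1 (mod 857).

Apply the Euclidean algorithm and back-substitute:
857 = 1×777 + 80
777 = 9×80 + 57
80 = 1×57 + 23
57 = 2×23 + 11
23 = 2×11 + 1
11 = 11×1 + 0
gcd(777, 857) = 1, so the inverse exists.
Bézout: 1 = 68×857 − 75×777.
So 777⁻¹ ≡ −75 ≡ 782 (mod 857).

782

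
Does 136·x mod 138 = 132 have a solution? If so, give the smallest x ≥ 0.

gcd(136, 138) = 2, and 2 | 132, so solutions exist.
Divide through by 2: 68·x = 66 (mod 69).
68⁻¹ ≡ 68 (mod 69).
x ≡ 68·66 ≡ 3 (mod 69).
The smallest non-negative solution is x = 3.

3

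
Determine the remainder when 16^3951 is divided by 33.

3951 in binary is 111101101111, i.e. 3951 = 2048 + 1024 + 512 + 256 + 64 + 32 + 8 + 4 + 2 + 1.
16^1 ≡ 16 (mod 33)
16^2 ≡ 16^2 = 256 ≡ 25 (mod 33)
16^4 ≡ 25^2 = 625 ≡ 31 (mod 33)
16^8 ≡ 31^2 = 961 ≡ 4 (mod 33)
16^16 ≡ 4^2 = 16 (mod 33)
16^32 ≡ 16^2 = 256 ≡ 25 (mod 33)
16^64 ≡ 25^2 = 625 ≡ 31 (mod 33)
16^128 ≡ 31^2 = 961 ≡ 4 (mod 33)
16^256 ≡ 4^2 = 16 (mod 33)
16^512 ≡ 16^2 = 256 ≡ 25 (mod 33)
16^1024 ≡ 25^2 = 625 ≡ 31 (mod 33)
16^2048 ≡ 31^2 = 961 ≡ 4 (mod 33)
16^3951 = 16^2048 * 16^1024 * 16^512 * 16^256 * 16^64 * 16^32 * 16^8 * 16^4 * 16^2 * 16^1 ≡ 4 * 31 * 25 * 16 * 31 * 25 * 4 * 31 * 25 * 16 (mod 33).
Accumulate the product:
4 * 31 = 124 ≡ 25
25 * 25 = 625 ≡ 31
31 * 16 = 496 ≡ 1
1 * 31 = 31
31 * 25 = 775 ≡ 16
16 * 4 = 64 ≡ 31
31 * 31 = 961 ≡ 4
4 * 25 = 100 ≡ 1
1 * 16 = 16

16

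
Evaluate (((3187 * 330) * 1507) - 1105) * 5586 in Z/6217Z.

3260

3187 * 330 = 1051710 ≡ 1037 (mod 6217)
1037 * 1507 = 1562759 ≡ 2292 (mod 6217)
2292 - 1105 = 1187
1187 * 5586 = 6630582 ≡ 3260 (mod 6217)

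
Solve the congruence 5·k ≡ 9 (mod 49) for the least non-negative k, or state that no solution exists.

41

gcd(5, 49) = 1, so a unique solution mod 49 exists.
5⁻¹ ≡ 10 (mod 49).
k ≡ 10·9 ≡ 41 (mod 49).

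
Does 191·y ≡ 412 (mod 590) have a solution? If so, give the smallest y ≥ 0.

552

gcd(191, 590) = 1, so a unique solution mod 590 exists.
191⁻¹ ≡ 451 (mod 590).
y ≡ 451·412 ≡ 552 (mod 590).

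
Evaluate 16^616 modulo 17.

1

Compute successive squares:
616 in binary is 1001101000, i.e. 616 = 512 + 64 + 32 + 8.
16^1 ≡ 16 (mod 17)
16^2 ≡ 16^2 = 256 ≡ 1 (mod 17)
16^4 ≡ 1^2 = 1 (mod 17)
16^8 ≡ 1^2 = 1 (mod 17)
16^16 ≡ 1^2 = 1 (mod 17)
16^32 ≡ 1^2 = 1 (mod 17)
16^64 ≡ 1^2 = 1 (mod 17)
16^128 ≡ 1^2 = 1 (mod 17)
16^256 ≡ 1^2 = 1 (mod 17)
16^512 ≡ 1^2 = 1 (mod 17)
16^616 = 16^512 × 16^64 × 16^32 × 16^8 ≡ 1 × 1 × 1 × 1 (mod 17).
Accumulate the product:
1 × 1 = 1
1 × 1 = 1
1 × 1 = 1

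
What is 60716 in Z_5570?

60716 = 10·5570 + 5016, so 60716 ≡ 5016 (mod 5570).

5016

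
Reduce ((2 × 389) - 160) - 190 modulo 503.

2 × 389 = 778 ≡ 275 (mod 503)
275 - 160 = 115
115 - 190 = -75 ≡ 428 (mod 503)

428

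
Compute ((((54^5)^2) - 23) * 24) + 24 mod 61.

(54)^5 ≡ 29 (mod 61)
(29)^2 ≡ 48 (mod 61)
48 - 23 = 25
25 * 24 = 600 ≡ 51 (mod 61)
51 + 24 = 75 ≡ 14 (mod 61)

14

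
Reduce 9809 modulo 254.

157

9809 = 38*254 + 157, so 9809 ≡ 157 (mod 254).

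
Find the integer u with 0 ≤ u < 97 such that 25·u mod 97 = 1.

Run the extended Euclidean algorithm:
97 = 3·25 + 22
25 = 1·22 + 3
22 = 7·3 + 1
3 = 3·1 + 0
gcd(25, 97) = 1, so the inverse exists.
Back-substitute for 1:
1 = 1·22 − 7·3
  = −7·25 + 8·22
  = 8·97 − 31·25
So 25⁻¹ ≡ −31 ≡ 66 (mod 97).

66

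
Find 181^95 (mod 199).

85

By square-and-multiply:
95 in binary is 1011111, i.e. 95 = 64 + 16 + 8 + 4 + 2 + 1.
181^1 ≡ 181 (mod 199)
181^2 ≡ 181^2 = 32761 ≡ 125 (mod 199)
181^4 ≡ 125^2 = 15625 ≡ 103 (mod 199)
181^8 ≡ 103^2 = 10609 ≡ 62 (mod 199)
181^16 ≡ 62^2 = 3844 ≡ 63 (mod 199)
181^32 ≡ 63^2 = 3969 ≡ 188 (mod 199)
181^64 ≡ 188^2 = 35344 ≡ 121 (mod 199)
181^95 = 181^64 * 181^16 * 181^8 * 181^4 * 181^2 * 181^1 ≡ 121 * 63 * 62 * 103 * 125 * 181 (mod 199).
Accumulate the product:
121 * 63 = 7623 ≡ 61
61 * 62 = 3782 ≡ 1
1 * 103 = 103
103 * 125 = 12875 ≡ 139
139 * 181 = 25159 ≡ 85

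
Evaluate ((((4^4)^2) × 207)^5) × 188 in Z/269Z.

(4)^4 ≡ 256 (mod 269)
(256)^2 ≡ 169 (mod 269)
169 × 207 = 34983 ≡ 13 (mod 269)
(13)^5 ≡ 73 (mod 269)
73 × 188 = 13724 ≡ 5 (mod 269)

5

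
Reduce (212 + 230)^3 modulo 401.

212 + 230 = 442 ≡ 41 (mod 401)
(41)^3 ≡ 350 (mod 401)

350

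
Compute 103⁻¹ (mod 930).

307

930 = 9·103 + 3
103 = 34·3 + 1
3 = 3·1 + 0
gcd(103, 930) = 1, so the inverse exists.
Back-substitute for 1:
1 = 1·103 − 34·3
  = −34·930 + 307·103
So 103⁻¹ ≡ 307 (mod 930).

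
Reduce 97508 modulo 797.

274

97508 = 122×797 + 274, so 97508 ≡ 274 (mod 797).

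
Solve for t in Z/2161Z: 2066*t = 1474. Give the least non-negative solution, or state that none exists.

2009

gcd(2066, 2161) = 1, so a unique solution mod 2161 exists.
2066⁻¹ ≡ 2070 (mod 2161).
t ≡ 2070*1474 ≡ 2009 (mod 2161).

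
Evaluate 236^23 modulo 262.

252

Using repeated squaring:
23 in binary is 10111, i.e. 23 = 16 + 4 + 2 + 1.
236^1 ≡ 236 (mod 262)
236^2 ≡ 236^2 = 55696 ≡ 152 (mod 262)
236^4 ≡ 152^2 = 23104 ≡ 48 (mod 262)
236^8 ≡ 48^2 = 2304 ≡ 208 (mod 262)
236^16 ≡ 208^2 = 43264 ≡ 34 (mod 262)
236^23 = 236^16 * 236^4 * 236^2 * 236^1 ≡ 34 * 48 * 152 * 236 (mod 262).
Accumulate the product:
34 * 48 = 1632 ≡ 60
60 * 152 = 9120 ≡ 212
212 * 236 = 50032 ≡ 252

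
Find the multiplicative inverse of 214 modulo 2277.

2011

By the extended Euclidean algorithm:
2277 = 10·214 + 137
214 = 1·137 + 77
137 = 1·77 + 60
77 = 1·60 + 17
60 = 3·17 + 9
17 = 1·9 + 8
9 = 1·8 + 1
8 = 8·1 + 0
gcd(214, 2277) = 1, so the inverse exists.
Bézout: 1 = 25·2277 − 266·214.
So 214⁻¹ ≡ −266 ≡ 2011 (mod 2277).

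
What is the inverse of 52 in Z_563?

314

563 = 10*52 + 43
52 = 1*43 + 9
43 = 4*9 + 7
9 = 1*7 + 2
7 = 3*2 + 1
2 = 2*1 + 0
gcd(52, 563) = 1, so the inverse exists.
Bézout: 1 = 23*563 − 249*52.
So 52⁻¹ ≡ −249 ≡ 314 (mod 563).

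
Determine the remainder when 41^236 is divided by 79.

Compute successive squares:
41^1 ≡ 41 (mod 79)
41^2 ≡ 41^2 = 1681 ≡ 22 (mod 79)
41^4 ≡ 22^2 = 484 ≡ 10 (mod 79)
41^8 ≡ 10^2 = 100 ≡ 21 (mod 79)
41^16 ≡ 21^2 = 441 ≡ 46 (mod 79)
41^32 ≡ 46^2 = 2116 ≡ 62 (mod 79)
41^64 ≡ 62^2 = 3844 ≡ 52 (mod 79)
41^128 ≡ 52^2 = 2704 ≡ 18 (mod 79)
41^236 = 41^128 × 41^64 × 41^32 × 41^8 × 41^4 ≡ 18 × 52 × 62 × 21 × 10 (mod 79).
Accumulate the product:
18 × 52 = 936 ≡ 67
67 × 62 = 4154 ≡ 46
46 × 21 = 966 ≡ 18
18 × 10 = 180 ≡ 22

22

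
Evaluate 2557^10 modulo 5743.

1718

10 in binary is 1010, i.e. 10 = 8 + 2.
2557^1 ≡ 2557 (mod 5743)
2557^2 ≡ 2557^2 = 6538249 ≡ 2715 (mod 5743)
2557^4 ≡ 2715^2 = 7371225 ≡ 2956 (mod 5743)
2557^8 ≡ 2956^2 = 8737936 ≡ 2833 (mod 5743)
2557^10 = 2557^8 × 2557^2 ≡ 2833 × 2715 (mod 5743).
2833 × 2715 = 7691595 ≡ 1718 (mod 5743).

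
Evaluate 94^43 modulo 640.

94^1 ≡ 94 (mod 640)
94^2 ≡ 94^2 = 8836 ≡ 516 (mod 640)
94^4 ≡ 516^2 = 266256 ≡ 16 (mod 640)
94^8 ≡ 16^2 = 256 (mod 640)
94^16 ≡ 256^2 = 65536 ≡ 256 (mod 640)
94^32 ≡ 256^2 = 65536 ≡ 256 (mod 640)
94^43 = 94^32 · 94^8 · 94^2 · 94^1 ≡ 256 · 256 · 516 · 94 (mod 640).
Accumulate the product:
256 · 256 = 65536 ≡ 256
256 · 516 = 132096 ≡ 256
256 · 94 = 24064 ≡ 384

384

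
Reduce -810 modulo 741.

-810 = -2·741 + 672, so -810 ≡ 672 (mod 741).

672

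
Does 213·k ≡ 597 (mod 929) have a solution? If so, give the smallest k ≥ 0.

343

gcd(213, 929) = 1, so a unique solution mod 929 exists.
213⁻¹ ≡ 567 (mod 929).
k ≡ 567·597 ≡ 343 (mod 929).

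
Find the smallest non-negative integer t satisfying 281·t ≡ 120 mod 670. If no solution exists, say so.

370

gcd(281, 670) = 1, so a unique solution mod 670 exists.
281⁻¹ ≡ 31 (mod 670).
t ≡ 31·120 ≡ 370 (mod 670).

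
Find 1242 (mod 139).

130

1242 = 8·139 + 130, so 1242 ≡ 130 (mod 139).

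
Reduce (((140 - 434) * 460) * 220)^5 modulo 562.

140 - 434 = -294 ≡ 268 (mod 562)
268 * 460 = 123280 ≡ 202 (mod 562)
202 * 220 = 44440 ≡ 42 (mod 562)
(42)^5 ≡ 380 (mod 562)

380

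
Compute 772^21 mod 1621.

Compute successive squares:
21 in binary is 10101, i.e. 21 = 16 + 4 + 1.
772^1 ≡ 772 (mod 1621)
772^2 ≡ 772^2 = 595984 ≡ 1077 (mod 1621)
772^4 ≡ 1077^2 = 1159929 ≡ 914 (mod 1621)
772^8 ≡ 914^2 = 835396 ≡ 581 (mod 1621)
772^16 ≡ 581^2 = 337561 ≡ 393 (mod 1621)
772^21 = 772^16 × 772^4 × 772^1 ≡ 393 × 914 × 772 (mod 1621).
Accumulate the product:
393 × 914 = 359202 ≡ 961
961 × 772 = 741892 ≡ 1095

1095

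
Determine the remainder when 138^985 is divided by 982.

985 in binary is 1111011001, i.e. 985 = 512 + 256 + 128 + 64 + 16 + 8 + 1.
138^1 ≡ 138 (mod 982)
138^2 ≡ 138^2 = 19044 ≡ 386 (mod 982)
138^4 ≡ 386^2 = 148996 ≡ 714 (mod 982)
138^8 ≡ 714^2 = 509796 ≡ 138 (mod 982)
138^16 ≡ 138^2 = 19044 ≡ 386 (mod 982)
138^32 ≡ 386^2 = 148996 ≡ 714 (mod 982)
138^64 ≡ 714^2 = 509796 ≡ 138 (mod 982)
138^128 ≡ 138^2 = 19044 ≡ 386 (mod 982)
138^256 ≡ 386^2 = 148996 ≡ 714 (mod 982)
138^512 ≡ 714^2 = 509796 ≡ 138 (mod 982)
138^985 = 138^512 × 138^256 × 138^128 × 138^64 × 138^16 × 138^8 × 138^1 ≡ 138 × 714 × 386 × 138 × 386 × 138 × 138 (mod 982).
Accumulate the product:
138 × 714 = 98532 ≡ 332
332 × 386 = 128152 ≡ 492
492 × 138 = 67896 ≡ 138
138 × 386 = 53268 ≡ 240
240 × 138 = 33120 ≡ 714
714 × 138 = 98532 ≡ 332

332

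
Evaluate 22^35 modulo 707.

22^1 ≡ 22 (mod 707)
22^2 ≡ 22^2 = 484 (mod 707)
22^4 ≡ 484^2 = 234256 ≡ 239 (mod 707)
22^8 ≡ 239^2 = 57121 ≡ 561 (mod 707)
22^16 ≡ 561^2 = 314721 ≡ 106 (mod 707)
22^32 ≡ 106^2 = 11236 ≡ 631 (mod 707)
22^35 = 22^32 × 22^2 × 22^1 ≡ 631 × 484 × 22 (mod 707).
Accumulate the product:
631 × 484 = 305404 ≡ 687
687 × 22 = 15114 ≡ 267

267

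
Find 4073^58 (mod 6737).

58 in binary is 111010, i.e. 58 = 32 + 16 + 8 + 2.
4073^1 ≡ 4073 (mod 6737)
4073^2 ≡ 4073^2 = 16589329 ≡ 2835 (mod 6737)
4073^4 ≡ 2835^2 = 8037225 ≡ 6721 (mod 6737)
4073^8 ≡ 6721^2 = 45171841 ≡ 256 (mod 6737)
4073^16 ≡ 256^2 = 65536 ≡ 4903 (mod 6737)
4073^32 ≡ 4903^2 = 24039409 ≡ 1793 (mod 6737)
4073^58 = 4073^32 · 4073^16 · 4073^8 · 4073^2 ≡ 1793 · 4903 · 256 · 2835 (mod 6737).
Accumulate the product:
1793 · 4903 = 8791079 ≡ 6031
6031 · 256 = 1543936 ≡ 1163
1163 · 2835 = 3297105 ≡ 2712

2712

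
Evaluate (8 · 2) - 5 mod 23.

11

8 · 2 = 16
16 - 5 = 11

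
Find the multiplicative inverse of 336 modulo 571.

294

571 = 1*336 + 235
336 = 1*235 + 101
235 = 2*101 + 33
101 = 3*33 + 2
33 = 16*2 + 1
2 = 2*1 + 0
gcd(336, 571) = 1, so the inverse exists.
Back-substitute for 1:
1 = 1*33 − 16*2
  = −16*101 + 49*33
  = 49*235 − 114*101
  = −114*336 + 163*235
  = 163*571 − 277*336
So 336⁻¹ ≡ −277 ≡ 294 (mod 571).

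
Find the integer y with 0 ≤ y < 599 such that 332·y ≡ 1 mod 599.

599 = 1×332 + 267
332 = 1×267 + 65
267 = 4×65 + 7
65 = 9×7 + 2
7 = 3×2 + 1
2 = 2×1 + 0
gcd(332, 599) = 1, so the inverse exists.
Bézout: 1 = 143×599 − 258×332.
So 332⁻¹ ≡ −258 ≡ 341 (mod 599).

341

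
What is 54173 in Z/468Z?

353

54173 = 115*468 + 353, so 54173 ≡ 353 (mod 468).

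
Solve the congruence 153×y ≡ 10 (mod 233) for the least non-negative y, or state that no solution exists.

29

gcd(153, 233) = 1, so a unique solution mod 233 exists.
153⁻¹ ≡ 166 (mod 233).
y ≡ 166×10 ≡ 29 (mod 233).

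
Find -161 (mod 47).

-161 = -4*47 + 27, so -161 ≡ 27 (mod 47).

27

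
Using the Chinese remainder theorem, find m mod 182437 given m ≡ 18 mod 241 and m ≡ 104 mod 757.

30384

241⁻¹ mod 757: 241·512 ≡ 1 (mod 757), so 241⁻¹ ≡ 512.
m = 18 + 241·((104 − 18)·512 mod 757) = 18 + 241·126 = 30384.
Check: 30384 mod 241 = 18, 30384 mod 757 = 104. ✓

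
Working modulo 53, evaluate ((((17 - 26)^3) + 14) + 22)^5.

17 - 26 = -9 ≡ 44 (mod 53)
(44)^3 ≡ 13 (mod 53)
13 + 14 = 27
27 + 22 = 49
(49)^5 ≡ 36 (mod 53)

36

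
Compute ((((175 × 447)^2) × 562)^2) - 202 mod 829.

175 × 447 = 78225 ≡ 299 (mod 829)
(299)^2 ≡ 698 (mod 829)
698 × 562 = 392276 ≡ 159 (mod 829)
(159)^2 ≡ 411 (mod 829)
411 - 202 = 209

209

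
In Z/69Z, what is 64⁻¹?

Apply the Euclidean algorithm and back-substitute:
69 = 1*64 + 5
64 = 12*5 + 4
5 = 1*4 + 1
4 = 4*1 + 0
gcd(64, 69) = 1, so the inverse exists.
Bézout: 1 = 13*69 − 14*64.
So 64⁻¹ ≡ −14 ≡ 55 (mod 69).

55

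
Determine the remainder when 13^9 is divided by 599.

9 in binary is 1001, i.e. 9 = 8 + 1.
13^1 ≡ 13 (mod 599)
13^2 ≡ 13^2 = 169 (mod 599)
13^4 ≡ 169^2 = 28561 ≡ 408 (mod 599)
13^8 ≡ 408^2 = 166464 ≡ 541 (mod 599)
13^9 = 13^8 × 13^1 ≡ 541 × 13 (mod 599).
541 × 13 = 7033 ≡ 444 (mod 599).

444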